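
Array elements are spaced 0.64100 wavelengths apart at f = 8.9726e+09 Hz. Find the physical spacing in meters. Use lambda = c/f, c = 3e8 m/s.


lambda = c / f = 3.0000e+08 / 8.9726e+09 = 0.03343512 m
d = 0.64100 * 0.03343512 = 0.02143 m

0.02143 m


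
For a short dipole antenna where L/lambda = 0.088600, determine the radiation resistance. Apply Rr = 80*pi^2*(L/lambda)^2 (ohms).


Rr = 80 * pi^2 * (0.088600)^2 = 80 * 9.869604 * 7.849960e-03 = 6.198 ohm

6.198 ohm


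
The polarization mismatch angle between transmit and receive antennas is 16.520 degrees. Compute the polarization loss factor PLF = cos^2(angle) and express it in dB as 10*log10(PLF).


PLF_linear = cos^2(16.520 deg) = 0.9191451
PLF_dB = 10 * log10(0.9191451) = -0.3662 dB

-0.3662 dB


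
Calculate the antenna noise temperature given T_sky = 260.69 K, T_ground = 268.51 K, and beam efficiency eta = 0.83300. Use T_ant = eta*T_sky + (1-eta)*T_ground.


T_ant = 0.83300 * 260.69 + (1 - 0.83300) * 268.51 = 262.0 K

262.0 K


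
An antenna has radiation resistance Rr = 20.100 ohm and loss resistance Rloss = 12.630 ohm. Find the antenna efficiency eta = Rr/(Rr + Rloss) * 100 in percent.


eta = 20.100 / (20.100 + 12.630) * 100 = 61.41%

61.41%


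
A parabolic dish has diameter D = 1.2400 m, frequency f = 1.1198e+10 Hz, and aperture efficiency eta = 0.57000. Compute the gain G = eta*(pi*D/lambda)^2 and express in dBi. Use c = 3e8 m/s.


lambda = c / f = 3.0000e+08 / 1.1198e+10 = 0.02679050 m
G_linear = 0.57000 * (pi * 1.2400 / 0.02679050)^2 = 12051.92
G_dBi = 10 * log10(12051.92) = 40.81 dBi

40.81 dBi


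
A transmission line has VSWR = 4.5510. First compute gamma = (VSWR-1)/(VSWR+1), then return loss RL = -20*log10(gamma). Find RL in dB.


gamma = (4.5510 - 1) / (4.5510 + 1) = 0.6397046
RL = -20 * log10(0.6397046) = 3.880 dB

3.880 dB


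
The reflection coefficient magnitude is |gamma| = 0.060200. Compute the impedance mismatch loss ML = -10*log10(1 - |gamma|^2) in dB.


ML = -10 * log10(1 - 0.060200^2) = -10 * log10(0.99637596) = 0.01577 dB

0.01577 dB


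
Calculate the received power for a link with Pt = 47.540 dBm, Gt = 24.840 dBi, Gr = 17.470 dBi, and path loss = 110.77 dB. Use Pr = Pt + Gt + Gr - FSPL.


Pr = 47.540 + 24.840 + 17.470 - 110.77 = -20.92 dBm

-20.92 dBm


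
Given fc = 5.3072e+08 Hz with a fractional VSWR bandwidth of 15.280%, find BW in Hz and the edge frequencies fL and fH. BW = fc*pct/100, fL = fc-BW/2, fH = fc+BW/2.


BW = 5.3072e+08 * 15.280/100 = 8.109402e+07 Hz
fL = 5.3072e+08 - 8.109402e+07/2 = 4.902e+08 Hz
fH = 5.3072e+08 + 8.109402e+07/2 = 5.713e+08 Hz

BW=8.109e+07 Hz, fL=4.902e+08 Hz, fH=5.713e+08 Hz


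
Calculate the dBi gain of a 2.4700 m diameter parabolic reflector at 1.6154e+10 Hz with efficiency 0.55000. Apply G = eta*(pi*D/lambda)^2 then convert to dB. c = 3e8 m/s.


lambda = c / f = 3.0000e+08 / 1.6154e+10 = 0.01857125 m
G_linear = 0.55000 * (pi * 2.4700 / 0.01857125)^2 = 96022.73
G_dBi = 10 * log10(96022.73) = 49.82 dBi

49.82 dBi


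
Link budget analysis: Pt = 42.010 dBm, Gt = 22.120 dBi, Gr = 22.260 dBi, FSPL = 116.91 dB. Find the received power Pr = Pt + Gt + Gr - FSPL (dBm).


Pr = 42.010 + 22.120 + 22.260 - 116.91 = -30.52 dBm

-30.52 dBm


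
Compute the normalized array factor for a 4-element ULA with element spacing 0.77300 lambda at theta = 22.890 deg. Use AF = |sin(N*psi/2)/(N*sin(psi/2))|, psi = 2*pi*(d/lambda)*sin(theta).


psi = 2*pi*0.77300*sin(22.890 deg) = 1.889156 rad
AF = |sin(4*1.889156/2) / (4*sin(1.889156/2))| = 0.1834

0.1834


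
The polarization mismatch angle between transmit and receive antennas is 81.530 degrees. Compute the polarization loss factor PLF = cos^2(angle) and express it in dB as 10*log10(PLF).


PLF_linear = cos^2(81.530 deg) = 0.02169480
PLF_dB = 10 * log10(0.02169480) = -16.64 dB

-16.64 dB


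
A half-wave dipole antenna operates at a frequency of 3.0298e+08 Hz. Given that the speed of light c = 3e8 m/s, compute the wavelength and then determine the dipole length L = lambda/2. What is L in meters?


lambda = c / f = 3.0000e+08 / 3.0298e+08 = 0.9901644 m
L = lambda / 2 = 0.9901644 / 2 = 0.4951 m

0.4951 m


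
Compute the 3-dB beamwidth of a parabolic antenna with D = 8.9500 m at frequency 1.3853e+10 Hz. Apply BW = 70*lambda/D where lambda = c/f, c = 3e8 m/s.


lambda = c / f = 3.0000e+08 / 1.3853e+10 = 0.02165596 m
BW = 70 * 0.02165596 / 8.9500 = 0.1694 deg

0.1694 deg


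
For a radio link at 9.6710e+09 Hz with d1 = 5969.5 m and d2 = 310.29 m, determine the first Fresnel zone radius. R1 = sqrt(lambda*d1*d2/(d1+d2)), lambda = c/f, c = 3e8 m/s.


lambda = c / f = 3.0000e+08 / 9.6710e+09 = 0.03102058 m
R1 = sqrt(0.03102058 * 5969.5 * 310.29 / (5969.5 + 310.29)) = 3.025 m

3.025 m


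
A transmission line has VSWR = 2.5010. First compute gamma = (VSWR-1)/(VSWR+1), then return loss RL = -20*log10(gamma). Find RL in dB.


gamma = (2.5010 - 1) / (2.5010 + 1) = 0.4287346
RL = -20 * log10(0.4287346) = 7.356 dB

7.356 dB


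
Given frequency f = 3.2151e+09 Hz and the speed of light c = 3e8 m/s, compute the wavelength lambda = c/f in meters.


lambda = c / f = 3.0000e+08 / 3.2151e+09 = 0.09331 m

0.09331 m


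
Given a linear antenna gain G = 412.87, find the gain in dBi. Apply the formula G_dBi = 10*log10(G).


G_dBi = 10 * log10(412.87) = 26.16 dBi

26.16 dBi


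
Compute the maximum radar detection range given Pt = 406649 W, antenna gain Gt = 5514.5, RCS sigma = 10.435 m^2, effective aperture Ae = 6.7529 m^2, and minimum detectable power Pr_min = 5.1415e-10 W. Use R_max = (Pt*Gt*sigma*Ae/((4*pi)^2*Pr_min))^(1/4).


R^4 = 406649*5514.5*10.435*6.7529 / ((4*pi)^2 * 5.1415e-10) = 1.946252e+18
R_max = 1.946252e+18^0.25 = 37351 m

37351 m


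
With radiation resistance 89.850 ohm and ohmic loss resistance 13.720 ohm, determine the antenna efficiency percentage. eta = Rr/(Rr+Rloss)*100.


eta = 89.850 / (89.850 + 13.720) * 100 = 86.75%

86.75%


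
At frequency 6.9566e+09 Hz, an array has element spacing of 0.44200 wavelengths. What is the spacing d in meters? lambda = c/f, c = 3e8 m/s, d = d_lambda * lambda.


lambda = c / f = 3.0000e+08 / 6.9566e+09 = 0.04312451 m
d = 0.44200 * 0.04312451 = 0.01906 m

0.01906 m


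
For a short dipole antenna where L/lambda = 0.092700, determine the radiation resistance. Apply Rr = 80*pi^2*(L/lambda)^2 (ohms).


Rr = 80 * pi^2 * (0.092700)^2 = 80 * 9.869604 * 8.593290e-03 = 6.785 ohm

6.785 ohm


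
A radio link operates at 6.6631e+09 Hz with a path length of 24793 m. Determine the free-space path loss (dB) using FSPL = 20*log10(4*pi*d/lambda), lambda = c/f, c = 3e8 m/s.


lambda = c / f = 3.0000e+08 / 6.6631e+09 = 0.04502409 m
FSPL = 20 * log10(4*pi*24793/0.04502409) = 136.8 dB

136.8 dB


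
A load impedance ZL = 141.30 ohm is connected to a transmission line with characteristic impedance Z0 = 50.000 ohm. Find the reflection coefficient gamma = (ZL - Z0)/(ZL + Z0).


gamma = (141.30 - 50.000) / (141.30 + 50.000) = 0.4773

0.4773


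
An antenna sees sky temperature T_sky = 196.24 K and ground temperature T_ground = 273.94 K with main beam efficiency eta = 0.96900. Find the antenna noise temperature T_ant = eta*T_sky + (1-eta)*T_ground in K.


T_ant = 0.96900 * 196.24 + (1 - 0.96900) * 273.94 = 198.6 K

198.6 K


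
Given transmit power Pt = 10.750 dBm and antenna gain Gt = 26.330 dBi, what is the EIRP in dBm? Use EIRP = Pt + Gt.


EIRP = Pt + Gt = 10.750 + 26.330 = 37.08 dBm

37.08 dBm


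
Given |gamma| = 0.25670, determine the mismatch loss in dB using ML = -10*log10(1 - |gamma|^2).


ML = -10 * log10(1 - 0.25670^2) = -10 * log10(0.93410511) = 0.2960 dB

0.2960 dB


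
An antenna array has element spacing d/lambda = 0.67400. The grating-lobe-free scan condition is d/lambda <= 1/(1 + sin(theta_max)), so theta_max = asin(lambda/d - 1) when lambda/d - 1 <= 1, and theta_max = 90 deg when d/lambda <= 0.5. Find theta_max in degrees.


lambda/d - 1 = 1/0.67400 - 1 = 0.4836795
theta_max = asin(0.4836795) = 28.93 deg

28.93 deg


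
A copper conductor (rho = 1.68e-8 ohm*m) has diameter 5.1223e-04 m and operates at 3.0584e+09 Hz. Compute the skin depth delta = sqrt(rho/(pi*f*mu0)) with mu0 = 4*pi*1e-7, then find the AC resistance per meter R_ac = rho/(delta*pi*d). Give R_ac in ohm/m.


delta = sqrt(1.68e-8 / (pi * 3.0584e+09 * 4*pi*1e-7)) = 1.179581e-06 m
R_ac = 1.68e-8 / (1.179581e-06 * pi * 5.1223e-04) = 8.850 ohm/m

8.850 ohm/m


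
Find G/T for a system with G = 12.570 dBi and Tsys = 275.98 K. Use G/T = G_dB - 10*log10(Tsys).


G/T = 12.570 - 10*log10(275.98) = 12.570 - 24.40878 = -11.84 dB/K

-11.84 dB/K


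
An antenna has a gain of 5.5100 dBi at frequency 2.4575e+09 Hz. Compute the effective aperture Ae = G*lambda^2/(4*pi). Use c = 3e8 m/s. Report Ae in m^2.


lambda = c / f = 3.0000e+08 / 2.4575e+09 = 0.1220753 m
G_linear = 10^(5.5100/10) = 3.556313
Ae = G_linear * lambda^2 / (4*pi) = 3.556313 * 0.1220753^2 / (4*pi) = 4.217e-03 m^2

4.217e-03 m^2


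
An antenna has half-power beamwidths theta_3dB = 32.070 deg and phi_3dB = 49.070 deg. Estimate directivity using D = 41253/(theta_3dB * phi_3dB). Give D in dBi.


D_linear = 41253 / (32.070 * 49.070) = 26.21444
D_dBi = 10 * log10(26.21444) = 14.19 dBi

14.19 dBi


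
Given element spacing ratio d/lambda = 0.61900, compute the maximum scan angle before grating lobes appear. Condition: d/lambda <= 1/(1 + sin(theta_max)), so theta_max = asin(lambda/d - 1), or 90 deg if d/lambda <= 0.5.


lambda/d - 1 = 1/0.61900 - 1 = 0.6155089
theta_max = asin(0.6155089) = 37.99 deg

37.99 deg


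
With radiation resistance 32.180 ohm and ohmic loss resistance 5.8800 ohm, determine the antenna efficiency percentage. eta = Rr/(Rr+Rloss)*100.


eta = 32.180 / (32.180 + 5.8800) * 100 = 84.55%

84.55%


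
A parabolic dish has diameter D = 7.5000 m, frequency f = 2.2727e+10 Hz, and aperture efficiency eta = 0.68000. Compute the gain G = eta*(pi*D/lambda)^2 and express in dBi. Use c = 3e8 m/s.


lambda = c / f = 3.0000e+08 / 2.2727e+10 = 0.01320016 m
G_linear = 0.68000 * (pi * 7.5000 / 0.01320016)^2 = 2.166570e+06
G_dBi = 10 * log10(2.166570e+06) = 63.36 dBi

63.36 dBi


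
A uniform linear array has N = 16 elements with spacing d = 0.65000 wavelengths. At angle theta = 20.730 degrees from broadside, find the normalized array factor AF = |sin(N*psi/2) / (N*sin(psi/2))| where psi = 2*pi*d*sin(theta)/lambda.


psi = 2*pi*0.65000*sin(20.730 deg) = 1.445616 rad
AF = |sin(16*1.445616/2) / (16*sin(1.445616/2))| = 0.07958

0.07958


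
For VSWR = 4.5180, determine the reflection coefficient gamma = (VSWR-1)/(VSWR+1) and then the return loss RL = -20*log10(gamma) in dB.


gamma = (4.5180 - 1) / (4.5180 + 1) = 0.6375498
RL = -20 * log10(0.6375498) = 3.910 dB

3.910 dB


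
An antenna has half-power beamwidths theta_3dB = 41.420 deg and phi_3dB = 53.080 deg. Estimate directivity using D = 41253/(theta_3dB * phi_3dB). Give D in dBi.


D_linear = 41253 / (41.420 * 53.080) = 18.76353
D_dBi = 10 * log10(18.76353) = 12.73 dBi

12.73 dBi


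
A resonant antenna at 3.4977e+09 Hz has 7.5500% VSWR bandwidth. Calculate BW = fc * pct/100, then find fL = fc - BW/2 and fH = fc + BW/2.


BW = 3.4977e+09 * 7.5500/100 = 2.640764e+08 Hz
fL = 3.4977e+09 - 2.640764e+08/2 = 3.366e+09 Hz
fH = 3.4977e+09 + 2.640764e+08/2 = 3.630e+09 Hz

BW=2.641e+08 Hz, fL=3.366e+09 Hz, fH=3.630e+09 Hz


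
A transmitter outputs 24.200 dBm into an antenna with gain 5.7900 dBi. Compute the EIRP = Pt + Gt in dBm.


EIRP = Pt + Gt = 24.200 + 5.7900 = 29.99 dBm

29.99 dBm


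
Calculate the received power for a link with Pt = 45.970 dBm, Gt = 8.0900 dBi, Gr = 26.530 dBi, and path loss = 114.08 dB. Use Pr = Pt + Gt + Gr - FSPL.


Pr = 45.970 + 8.0900 + 26.530 - 114.08 = -33.49 dBm

-33.49 dBm


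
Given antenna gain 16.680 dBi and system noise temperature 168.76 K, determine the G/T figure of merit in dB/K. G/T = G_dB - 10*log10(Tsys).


G/T = 16.680 - 10*log10(168.76) = 16.680 - 22.27270 = -5.593 dB/K

-5.593 dB/K


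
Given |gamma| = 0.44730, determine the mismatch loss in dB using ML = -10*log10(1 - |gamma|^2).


ML = -10 * log10(1 - 0.44730^2) = -10 * log10(0.79992271) = 0.9695 dB

0.9695 dB


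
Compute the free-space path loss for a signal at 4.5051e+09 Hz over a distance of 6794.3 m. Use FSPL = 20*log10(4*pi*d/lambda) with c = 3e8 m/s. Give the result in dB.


lambda = c / f = 3.0000e+08 / 4.5051e+09 = 0.06659120 m
FSPL = 20 * log10(4*pi*6794.3/0.06659120) = 122.2 dB

122.2 dB


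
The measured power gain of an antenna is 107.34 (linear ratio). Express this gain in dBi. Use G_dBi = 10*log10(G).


G_dBi = 10 * log10(107.34) = 20.31 dBi

20.31 dBi


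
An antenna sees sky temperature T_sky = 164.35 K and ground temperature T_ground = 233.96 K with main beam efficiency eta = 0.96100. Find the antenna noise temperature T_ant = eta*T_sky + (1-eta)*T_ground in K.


T_ant = 0.96100 * 164.35 + (1 - 0.96100) * 233.96 = 167.1 K

167.1 K


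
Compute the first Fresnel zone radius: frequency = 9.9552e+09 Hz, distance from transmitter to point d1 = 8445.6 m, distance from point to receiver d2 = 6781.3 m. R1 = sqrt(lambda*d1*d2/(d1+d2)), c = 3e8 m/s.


lambda = c / f = 3.0000e+08 / 9.9552e+09 = 0.03013500 m
R1 = sqrt(0.03013500 * 8445.6 * 6781.3 / (8445.6 + 6781.3)) = 10.65 m

10.65 m


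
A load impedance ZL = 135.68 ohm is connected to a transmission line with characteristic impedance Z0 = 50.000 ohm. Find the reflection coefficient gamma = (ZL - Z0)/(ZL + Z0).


gamma = (135.68 - 50.000) / (135.68 + 50.000) = 0.4614

0.4614


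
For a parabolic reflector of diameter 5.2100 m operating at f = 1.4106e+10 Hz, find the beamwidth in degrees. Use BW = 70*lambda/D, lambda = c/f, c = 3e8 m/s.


lambda = c / f = 3.0000e+08 / 1.4106e+10 = 0.02126755 m
BW = 70 * 0.02126755 / 5.2100 = 0.2857 deg

0.2857 deg


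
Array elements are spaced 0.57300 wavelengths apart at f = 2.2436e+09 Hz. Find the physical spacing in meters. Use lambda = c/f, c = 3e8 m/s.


lambda = c / f = 3.0000e+08 / 2.2436e+09 = 0.1337137 m
d = 0.57300 * 0.1337137 = 0.07662 m

0.07662 m


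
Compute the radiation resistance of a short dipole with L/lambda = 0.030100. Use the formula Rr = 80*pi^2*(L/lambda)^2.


Rr = 80 * pi^2 * (0.030100)^2 = 80 * 9.869604 * 9.060100e-04 = 0.7154 ohm

0.7154 ohm


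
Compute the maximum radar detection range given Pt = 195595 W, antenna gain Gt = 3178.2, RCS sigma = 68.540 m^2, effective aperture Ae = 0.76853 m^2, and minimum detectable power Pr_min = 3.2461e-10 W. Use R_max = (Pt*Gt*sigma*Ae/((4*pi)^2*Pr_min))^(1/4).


R^4 = 195595*3178.2*68.540*0.76853 / ((4*pi)^2 * 3.2461e-10) = 6.387961e+17
R_max = 6.387961e+17^0.25 = 28271 m

28271 m


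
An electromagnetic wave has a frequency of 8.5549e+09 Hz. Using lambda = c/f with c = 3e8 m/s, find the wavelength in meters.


lambda = c / f = 3.0000e+08 / 8.5549e+09 = 0.03507 m

0.03507 m


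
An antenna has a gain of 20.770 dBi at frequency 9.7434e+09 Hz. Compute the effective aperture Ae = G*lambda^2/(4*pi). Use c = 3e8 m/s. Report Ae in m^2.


lambda = c / f = 3.0000e+08 / 9.7434e+09 = 0.03079007 m
G_linear = 10^(20.770/10) = 119.3988
Ae = G_linear * lambda^2 / (4*pi) = 119.3988 * 0.03079007^2 / (4*pi) = 9.008e-03 m^2

9.008e-03 m^2


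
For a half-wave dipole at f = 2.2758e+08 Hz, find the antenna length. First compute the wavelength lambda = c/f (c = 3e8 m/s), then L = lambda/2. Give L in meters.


lambda = c / f = 3.0000e+08 / 2.2758e+08 = 1.318218 m
L = lambda / 2 = 1.318218 / 2 = 0.6591 m

0.6591 m


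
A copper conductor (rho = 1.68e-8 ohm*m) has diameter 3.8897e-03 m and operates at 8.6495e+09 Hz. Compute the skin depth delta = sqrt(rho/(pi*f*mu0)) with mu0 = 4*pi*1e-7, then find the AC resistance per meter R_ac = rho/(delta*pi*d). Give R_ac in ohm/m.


delta = sqrt(1.68e-8 / (pi * 8.6495e+09 * 4*pi*1e-7)) = 7.014218e-07 m
R_ac = 1.68e-8 / (7.014218e-07 * pi * 3.8897e-03) = 1.960 ohm/m

1.960 ohm/m


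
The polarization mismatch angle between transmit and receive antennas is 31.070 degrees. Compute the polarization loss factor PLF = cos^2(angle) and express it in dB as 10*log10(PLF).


PLF_linear = cos^2(31.070 deg) = 0.7336564
PLF_dB = 10 * log10(0.7336564) = -1.345 dB

-1.345 dB


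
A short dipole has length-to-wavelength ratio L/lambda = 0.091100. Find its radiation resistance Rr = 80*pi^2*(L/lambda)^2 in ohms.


Rr = 80 * pi^2 * (0.091100)^2 = 80 * 9.869604 * 8.299210e-03 = 6.553 ohm

6.553 ohm


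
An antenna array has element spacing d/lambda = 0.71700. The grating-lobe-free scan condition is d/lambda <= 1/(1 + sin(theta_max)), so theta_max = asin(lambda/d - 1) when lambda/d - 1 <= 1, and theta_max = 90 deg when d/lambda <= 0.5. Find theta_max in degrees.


lambda/d - 1 = 1/0.71700 - 1 = 0.3947001
theta_max = asin(0.3947001) = 23.25 deg

23.25 deg


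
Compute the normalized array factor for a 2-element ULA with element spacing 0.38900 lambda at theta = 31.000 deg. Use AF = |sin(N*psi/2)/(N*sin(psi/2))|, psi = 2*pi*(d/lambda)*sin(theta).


psi = 2*pi*0.38900*sin(31.000 deg) = 1.258835 rad
AF = |sin(2*1.258835/2) / (2*sin(1.258835/2))| = 0.8084

0.8084


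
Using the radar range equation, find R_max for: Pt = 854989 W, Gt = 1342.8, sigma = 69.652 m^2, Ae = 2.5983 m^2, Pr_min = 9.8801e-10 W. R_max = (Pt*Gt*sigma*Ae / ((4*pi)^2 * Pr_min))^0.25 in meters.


R^4 = 854989*1342.8*69.652*2.5983 / ((4*pi)^2 * 9.8801e-10) = 1.331722e+18
R_max = 1.331722e+18^0.25 = 33971 m

33971 m


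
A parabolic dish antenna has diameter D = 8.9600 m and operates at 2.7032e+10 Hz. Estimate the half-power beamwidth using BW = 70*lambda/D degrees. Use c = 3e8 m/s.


lambda = c / f = 3.0000e+08 / 2.7032e+10 = 0.01109796 m
BW = 70 * 0.01109796 / 8.9600 = 0.08670 deg

0.08670 deg


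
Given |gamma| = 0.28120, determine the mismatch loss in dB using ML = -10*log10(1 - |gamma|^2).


ML = -10 * log10(1 - 0.28120^2) = -10 * log10(0.92092656) = 0.3578 dB

0.3578 dB


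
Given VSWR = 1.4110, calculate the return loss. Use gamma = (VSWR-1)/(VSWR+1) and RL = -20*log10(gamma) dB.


gamma = (1.4110 - 1) / (1.4110 + 1) = 0.1704687
RL = -20 * log10(0.1704687) = 15.37 dB

15.37 dB


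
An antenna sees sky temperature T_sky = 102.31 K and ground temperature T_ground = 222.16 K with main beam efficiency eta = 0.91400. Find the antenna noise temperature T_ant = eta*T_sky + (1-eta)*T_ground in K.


T_ant = 0.91400 * 102.31 + (1 - 0.91400) * 222.16 = 112.6 K

112.6 K


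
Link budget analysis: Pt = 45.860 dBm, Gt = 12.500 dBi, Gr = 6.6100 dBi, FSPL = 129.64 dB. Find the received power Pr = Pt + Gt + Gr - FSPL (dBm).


Pr = 45.860 + 12.500 + 6.6100 - 129.64 = -64.67 dBm

-64.67 dBm


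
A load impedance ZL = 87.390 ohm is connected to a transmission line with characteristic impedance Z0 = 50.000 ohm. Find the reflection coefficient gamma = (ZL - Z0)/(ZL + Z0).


gamma = (87.390 - 50.000) / (87.390 + 50.000) = 0.2721

0.2721


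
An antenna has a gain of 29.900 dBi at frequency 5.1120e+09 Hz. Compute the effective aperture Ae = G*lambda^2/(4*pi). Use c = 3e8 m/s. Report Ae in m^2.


lambda = c / f = 3.0000e+08 / 5.1120e+09 = 0.05868545 m
G_linear = 10^(29.900/10) = 977.2372
Ae = G_linear * lambda^2 / (4*pi) = 977.2372 * 0.05868545^2 / (4*pi) = 0.2678 m^2

0.2678 m^2


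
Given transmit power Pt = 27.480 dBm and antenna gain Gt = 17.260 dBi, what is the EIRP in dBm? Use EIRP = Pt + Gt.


EIRP = Pt + Gt = 27.480 + 17.260 = 44.74 dBm

44.74 dBm


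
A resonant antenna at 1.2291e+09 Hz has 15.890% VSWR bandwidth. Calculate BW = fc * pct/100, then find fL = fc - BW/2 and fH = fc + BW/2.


BW = 1.2291e+09 * 15.890/100 = 1.953040e+08 Hz
fL = 1.2291e+09 - 1.953040e+08/2 = 1.131e+09 Hz
fH = 1.2291e+09 + 1.953040e+08/2 = 1.327e+09 Hz

BW=1.953e+08 Hz, fL=1.131e+09 Hz, fH=1.327e+09 Hz


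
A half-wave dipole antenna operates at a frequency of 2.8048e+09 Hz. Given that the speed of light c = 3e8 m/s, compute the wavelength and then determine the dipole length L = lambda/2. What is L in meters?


lambda = c / f = 3.0000e+08 / 2.8048e+09 = 0.1069595 m
L = lambda / 2 = 0.1069595 / 2 = 0.05348 m

0.05348 m


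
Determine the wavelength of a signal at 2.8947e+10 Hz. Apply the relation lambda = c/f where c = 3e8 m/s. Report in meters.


lambda = c / f = 3.0000e+08 / 2.8947e+10 = 0.01036 m

0.01036 m


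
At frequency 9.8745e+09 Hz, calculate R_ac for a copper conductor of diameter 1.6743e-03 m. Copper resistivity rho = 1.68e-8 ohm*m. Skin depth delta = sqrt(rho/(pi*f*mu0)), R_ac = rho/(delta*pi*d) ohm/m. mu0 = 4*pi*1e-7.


delta = sqrt(1.68e-8 / (pi * 9.8745e+09 * 4*pi*1e-7)) = 6.564735e-07 m
R_ac = 1.68e-8 / (6.564735e-07 * pi * 1.6743e-03) = 4.865 ohm/m

4.865 ohm/m


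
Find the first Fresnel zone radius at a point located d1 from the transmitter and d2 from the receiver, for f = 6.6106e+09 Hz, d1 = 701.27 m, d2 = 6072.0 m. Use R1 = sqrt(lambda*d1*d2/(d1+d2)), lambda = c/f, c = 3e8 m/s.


lambda = c / f = 3.0000e+08 / 6.6106e+09 = 0.04538166 m
R1 = sqrt(0.04538166 * 701.27 * 6072.0 / (701.27 + 6072.0)) = 5.341 m

5.341 m


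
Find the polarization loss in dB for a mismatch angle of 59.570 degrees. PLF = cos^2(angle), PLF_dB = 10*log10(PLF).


PLF_linear = cos^2(59.570 deg) = 0.2565274
PLF_dB = 10 * log10(0.2565274) = -5.909 dB

-5.909 dB


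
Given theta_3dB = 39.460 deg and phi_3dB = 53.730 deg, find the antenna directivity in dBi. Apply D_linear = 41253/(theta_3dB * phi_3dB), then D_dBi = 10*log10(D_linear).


D_linear = 41253 / (39.460 * 53.730) = 19.45726
D_dBi = 10 * log10(19.45726) = 12.89 dBi

12.89 dBi


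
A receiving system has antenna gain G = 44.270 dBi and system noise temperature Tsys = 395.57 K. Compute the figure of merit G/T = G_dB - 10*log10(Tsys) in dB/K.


G/T = 44.270 - 10*log10(395.57) = 44.270 - 25.97223 = 18.30 dB/K

18.30 dB/K


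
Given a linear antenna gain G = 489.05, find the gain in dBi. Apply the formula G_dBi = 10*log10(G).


G_dBi = 10 * log10(489.05) = 26.89 dBi

26.89 dBi


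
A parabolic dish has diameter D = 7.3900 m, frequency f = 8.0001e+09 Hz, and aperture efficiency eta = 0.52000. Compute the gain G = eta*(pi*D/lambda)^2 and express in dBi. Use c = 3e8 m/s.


lambda = c / f = 3.0000e+08 / 8.0001e+09 = 0.03749953 m
G_linear = 0.52000 * (pi * 7.3900 / 0.03749953)^2 = 199315.2
G_dBi = 10 * log10(199315.2) = 53.00 dBi

53.00 dBi


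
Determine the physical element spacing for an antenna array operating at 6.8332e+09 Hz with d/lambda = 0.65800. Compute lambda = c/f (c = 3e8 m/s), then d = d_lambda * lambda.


lambda = c / f = 3.0000e+08 / 6.8332e+09 = 0.04390330 m
d = 0.65800 * 0.04390330 = 0.02889 m

0.02889 m


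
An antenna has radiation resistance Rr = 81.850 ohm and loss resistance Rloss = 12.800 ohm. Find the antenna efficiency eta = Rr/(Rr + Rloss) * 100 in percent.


eta = 81.850 / (81.850 + 12.800) * 100 = 86.48%

86.48%


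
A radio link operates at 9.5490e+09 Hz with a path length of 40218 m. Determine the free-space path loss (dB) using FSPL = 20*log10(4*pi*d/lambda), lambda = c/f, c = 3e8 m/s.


lambda = c / f = 3.0000e+08 / 9.5490e+09 = 0.03141690 m
FSPL = 20 * log10(4*pi*40218/0.03141690) = 144.1 dB

144.1 dB


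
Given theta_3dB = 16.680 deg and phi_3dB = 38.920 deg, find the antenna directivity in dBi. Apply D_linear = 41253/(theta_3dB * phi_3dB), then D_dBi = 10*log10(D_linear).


D_linear = 41253 / (16.680 * 38.920) = 63.54577
D_dBi = 10 * log10(63.54577) = 18.03 dBi

18.03 dBi


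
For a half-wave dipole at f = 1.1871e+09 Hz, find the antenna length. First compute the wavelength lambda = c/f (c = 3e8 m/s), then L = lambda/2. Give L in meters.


lambda = c / f = 3.0000e+08 / 1.1871e+09 = 0.2527167 m
L = lambda / 2 = 0.2527167 / 2 = 0.1264 m

0.1264 m


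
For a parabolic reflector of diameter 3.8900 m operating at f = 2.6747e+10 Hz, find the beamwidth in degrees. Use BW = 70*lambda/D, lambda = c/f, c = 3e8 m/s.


lambda = c / f = 3.0000e+08 / 2.6747e+10 = 0.01121621 m
BW = 70 * 0.01121621 / 3.8900 = 0.2018 deg

0.2018 deg


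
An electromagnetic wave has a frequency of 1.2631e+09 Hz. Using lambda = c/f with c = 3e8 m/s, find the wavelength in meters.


lambda = c / f = 3.0000e+08 / 1.2631e+09 = 0.2375 m

0.2375 m


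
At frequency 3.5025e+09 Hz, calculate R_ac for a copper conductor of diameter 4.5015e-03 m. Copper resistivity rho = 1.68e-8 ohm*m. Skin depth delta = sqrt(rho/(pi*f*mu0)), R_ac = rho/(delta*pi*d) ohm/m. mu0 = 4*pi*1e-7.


delta = sqrt(1.68e-8 / (pi * 3.5025e+09 * 4*pi*1e-7)) = 1.102264e-06 m
R_ac = 1.68e-8 / (1.102264e-06 * pi * 4.5015e-03) = 1.078 ohm/m

1.078 ohm/m


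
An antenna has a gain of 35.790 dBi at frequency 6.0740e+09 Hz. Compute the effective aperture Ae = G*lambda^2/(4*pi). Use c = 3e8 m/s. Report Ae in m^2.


lambda = c / f = 3.0000e+08 / 6.0740e+09 = 0.04939085 m
G_linear = 10^(35.790/10) = 3793.150
Ae = G_linear * lambda^2 / (4*pi) = 3793.150 * 0.04939085^2 / (4*pi) = 0.7363 m^2

0.7363 m^2


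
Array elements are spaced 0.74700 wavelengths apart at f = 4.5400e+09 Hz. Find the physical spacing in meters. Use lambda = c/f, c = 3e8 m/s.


lambda = c / f = 3.0000e+08 / 4.5400e+09 = 0.06607930 m
d = 0.74700 * 0.06607930 = 0.04936 m

0.04936 m


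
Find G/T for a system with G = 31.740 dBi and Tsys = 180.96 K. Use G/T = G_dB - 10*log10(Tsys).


G/T = 31.740 - 10*log10(180.96) = 31.740 - 22.57583 = 9.164 dB/K

9.164 dB/K


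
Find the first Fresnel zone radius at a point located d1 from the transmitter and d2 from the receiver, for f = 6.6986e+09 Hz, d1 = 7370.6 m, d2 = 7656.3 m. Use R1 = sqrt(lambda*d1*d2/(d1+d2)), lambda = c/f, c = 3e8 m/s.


lambda = c / f = 3.0000e+08 / 6.6986e+09 = 0.04478548 m
R1 = sqrt(0.04478548 * 7370.6 * 7656.3 / (7370.6 + 7656.3)) = 12.97 m

12.97 m


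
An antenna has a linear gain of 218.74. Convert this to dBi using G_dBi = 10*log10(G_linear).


G_dBi = 10 * log10(218.74) = 23.40 dBi

23.40 dBi


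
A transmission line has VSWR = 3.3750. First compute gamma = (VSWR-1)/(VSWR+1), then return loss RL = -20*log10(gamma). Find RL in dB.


gamma = (3.3750 - 1) / (3.3750 + 1) = 0.5428571
RL = -20 * log10(0.5428571) = 5.306 dB

5.306 dB


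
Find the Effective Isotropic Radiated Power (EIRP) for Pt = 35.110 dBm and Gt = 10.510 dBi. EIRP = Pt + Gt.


EIRP = Pt + Gt = 35.110 + 10.510 = 45.62 dBm

45.62 dBm


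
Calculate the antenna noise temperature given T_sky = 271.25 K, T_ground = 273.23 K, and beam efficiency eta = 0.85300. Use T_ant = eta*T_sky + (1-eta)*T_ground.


T_ant = 0.85300 * 271.25 + (1 - 0.85300) * 273.23 = 271.5 K

271.5 K


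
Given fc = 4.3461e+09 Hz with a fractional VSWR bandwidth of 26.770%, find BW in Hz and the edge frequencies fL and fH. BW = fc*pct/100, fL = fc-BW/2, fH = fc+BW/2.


BW = 4.3461e+09 * 26.770/100 = 1.163451e+09 Hz
fL = 4.3461e+09 - 1.163451e+09/2 = 3.764e+09 Hz
fH = 4.3461e+09 + 1.163451e+09/2 = 4.928e+09 Hz

BW=1.163e+09 Hz, fL=3.764e+09 Hz, fH=4.928e+09 Hz


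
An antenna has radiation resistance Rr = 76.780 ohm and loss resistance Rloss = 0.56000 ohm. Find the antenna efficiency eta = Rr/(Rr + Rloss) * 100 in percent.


eta = 76.780 / (76.780 + 0.56000) * 100 = 99.28%

99.28%


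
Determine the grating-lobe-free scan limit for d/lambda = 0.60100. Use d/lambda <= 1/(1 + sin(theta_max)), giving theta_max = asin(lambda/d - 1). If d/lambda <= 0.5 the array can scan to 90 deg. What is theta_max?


lambda/d - 1 = 1/0.60100 - 1 = 0.6638935
theta_max = asin(0.6638935) = 41.60 deg

41.60 deg


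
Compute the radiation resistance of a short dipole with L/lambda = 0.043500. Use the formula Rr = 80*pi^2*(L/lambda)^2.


Rr = 80 * pi^2 * (0.043500)^2 = 80 * 9.869604 * 1.892250e-03 = 1.494 ohm

1.494 ohm


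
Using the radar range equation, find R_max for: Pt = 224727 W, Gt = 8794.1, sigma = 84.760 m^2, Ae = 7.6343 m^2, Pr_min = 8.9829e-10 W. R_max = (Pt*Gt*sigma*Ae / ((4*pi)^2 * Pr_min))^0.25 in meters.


R^4 = 224727*8794.1*84.760*7.6343 / ((4*pi)^2 * 8.9829e-10) = 9.015100e+18
R_max = 9.015100e+18^0.25 = 54795 m

54795 m


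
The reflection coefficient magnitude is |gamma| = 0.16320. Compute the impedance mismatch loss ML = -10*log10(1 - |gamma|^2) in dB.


ML = -10 * log10(1 - 0.16320^2) = -10 * log10(0.97336576) = 0.1172 dB

0.1172 dB


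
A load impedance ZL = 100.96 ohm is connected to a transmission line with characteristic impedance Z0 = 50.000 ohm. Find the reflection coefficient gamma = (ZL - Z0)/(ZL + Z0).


gamma = (100.96 - 50.000) / (100.96 + 50.000) = 0.3376

0.3376


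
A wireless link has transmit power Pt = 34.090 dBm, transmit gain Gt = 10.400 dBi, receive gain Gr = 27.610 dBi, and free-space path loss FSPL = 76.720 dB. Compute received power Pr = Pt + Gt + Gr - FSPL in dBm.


Pr = 34.090 + 10.400 + 27.610 - 76.720 = -4.62 dBm

-4.62 dBm


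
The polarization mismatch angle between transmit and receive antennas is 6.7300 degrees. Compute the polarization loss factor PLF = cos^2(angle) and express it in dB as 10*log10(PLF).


PLF_linear = cos^2(6.7300 deg) = 0.9862663
PLF_dB = 10 * log10(0.9862663) = -0.06006 dB

-0.06006 dB


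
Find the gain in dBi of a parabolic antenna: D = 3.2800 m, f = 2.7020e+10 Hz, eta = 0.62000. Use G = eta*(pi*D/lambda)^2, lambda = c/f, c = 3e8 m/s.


lambda = c / f = 3.0000e+08 / 2.7020e+10 = 0.01110289 m
G_linear = 0.62000 * (pi * 3.2800 / 0.01110289)^2 = 534031.7
G_dBi = 10 * log10(534031.7) = 57.28 dBi

57.28 dBi


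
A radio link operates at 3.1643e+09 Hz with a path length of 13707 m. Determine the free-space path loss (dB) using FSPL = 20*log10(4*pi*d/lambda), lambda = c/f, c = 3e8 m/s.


lambda = c / f = 3.0000e+08 / 3.1643e+09 = 0.09480770 m
FSPL = 20 * log10(4*pi*13707/0.09480770) = 125.2 dB

125.2 dB


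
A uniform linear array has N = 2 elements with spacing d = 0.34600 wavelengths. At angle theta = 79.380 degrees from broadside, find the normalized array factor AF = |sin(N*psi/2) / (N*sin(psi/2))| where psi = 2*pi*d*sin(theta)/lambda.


psi = 2*pi*0.34600*sin(79.380 deg) = 2.136744 rad
AF = |sin(2*2.136744/2) / (2*sin(2.136744/2))| = 0.4816

0.4816


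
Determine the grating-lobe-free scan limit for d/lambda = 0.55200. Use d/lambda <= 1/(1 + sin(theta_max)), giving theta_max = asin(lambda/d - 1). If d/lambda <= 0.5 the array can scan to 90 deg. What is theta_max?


lambda/d - 1 = 1/0.55200 - 1 = 0.8115942
theta_max = asin(0.8115942) = 54.25 deg

54.25 deg


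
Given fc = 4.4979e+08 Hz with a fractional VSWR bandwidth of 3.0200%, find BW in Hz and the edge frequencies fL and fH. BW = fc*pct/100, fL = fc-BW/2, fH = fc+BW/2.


BW = 4.4979e+08 * 3.0200/100 = 1.358366e+07 Hz
fL = 4.4979e+08 - 1.358366e+07/2 = 4.430e+08 Hz
fH = 4.4979e+08 + 1.358366e+07/2 = 4.566e+08 Hz

BW=1.358e+07 Hz, fL=4.430e+08 Hz, fH=4.566e+08 Hz


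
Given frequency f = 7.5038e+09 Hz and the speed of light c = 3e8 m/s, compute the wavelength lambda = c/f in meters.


lambda = c / f = 3.0000e+08 / 7.5038e+09 = 0.03998 m

0.03998 m


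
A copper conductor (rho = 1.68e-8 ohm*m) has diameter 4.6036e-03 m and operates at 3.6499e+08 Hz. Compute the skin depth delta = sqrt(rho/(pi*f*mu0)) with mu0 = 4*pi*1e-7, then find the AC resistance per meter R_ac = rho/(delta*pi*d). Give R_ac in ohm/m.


delta = sqrt(1.68e-8 / (pi * 3.6499e+08 * 4*pi*1e-7)) = 3.414556e-06 m
R_ac = 1.68e-8 / (3.414556e-06 * pi * 4.6036e-03) = 0.3402 ohm/m

0.3402 ohm/m


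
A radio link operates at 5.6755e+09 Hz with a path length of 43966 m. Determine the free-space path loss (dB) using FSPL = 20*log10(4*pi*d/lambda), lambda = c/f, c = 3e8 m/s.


lambda = c / f = 3.0000e+08 / 5.6755e+09 = 0.05285878 m
FSPL = 20 * log10(4*pi*43966/0.05285878) = 140.4 dB

140.4 dB


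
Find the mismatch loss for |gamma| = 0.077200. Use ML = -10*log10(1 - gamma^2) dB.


ML = -10 * log10(1 - 0.077200^2) = -10 * log10(0.99404016) = 0.02596 dB

0.02596 dB


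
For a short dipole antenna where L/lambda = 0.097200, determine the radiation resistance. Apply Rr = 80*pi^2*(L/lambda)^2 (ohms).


Rr = 80 * pi^2 * (0.097200)^2 = 80 * 9.869604 * 9.447840e-03 = 7.460 ohm

7.460 ohm


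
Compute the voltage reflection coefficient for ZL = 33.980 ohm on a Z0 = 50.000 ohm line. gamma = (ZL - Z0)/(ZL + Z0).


gamma = (33.980 - 50.000) / (33.980 + 50.000) = -0.1908

-0.1908


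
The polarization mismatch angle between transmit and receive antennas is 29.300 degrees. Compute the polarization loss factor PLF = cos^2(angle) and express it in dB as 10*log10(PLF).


PLF_linear = cos^2(29.300 deg) = 0.7605048
PLF_dB = 10 * log10(0.7605048) = -1.189 dB

-1.189 dB


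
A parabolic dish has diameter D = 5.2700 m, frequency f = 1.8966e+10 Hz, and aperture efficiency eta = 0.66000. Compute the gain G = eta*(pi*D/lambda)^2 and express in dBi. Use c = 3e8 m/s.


lambda = c / f = 3.0000e+08 / 1.8966e+10 = 0.01581778 m
G_linear = 0.66000 * (pi * 5.2700 / 0.01581778)^2 = 723059.2
G_dBi = 10 * log10(723059.2) = 58.59 dBi

58.59 dBi


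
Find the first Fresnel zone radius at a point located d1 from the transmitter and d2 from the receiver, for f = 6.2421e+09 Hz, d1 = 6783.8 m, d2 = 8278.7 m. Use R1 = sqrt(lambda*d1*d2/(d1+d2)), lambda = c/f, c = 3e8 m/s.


lambda = c / f = 3.0000e+08 / 6.2421e+09 = 0.04806075 m
R1 = sqrt(0.04806075 * 6783.8 * 8278.7 / (6783.8 + 8278.7)) = 13.39 m

13.39 m


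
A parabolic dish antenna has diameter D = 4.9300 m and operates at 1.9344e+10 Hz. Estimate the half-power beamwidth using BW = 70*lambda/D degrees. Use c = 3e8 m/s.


lambda = c / f = 3.0000e+08 / 1.9344e+10 = 0.01550868 m
BW = 70 * 0.01550868 / 4.9300 = 0.2202 deg

0.2202 deg


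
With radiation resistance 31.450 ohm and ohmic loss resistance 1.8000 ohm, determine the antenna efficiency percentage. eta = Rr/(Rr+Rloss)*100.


eta = 31.450 / (31.450 + 1.8000) * 100 = 94.59%

94.59%


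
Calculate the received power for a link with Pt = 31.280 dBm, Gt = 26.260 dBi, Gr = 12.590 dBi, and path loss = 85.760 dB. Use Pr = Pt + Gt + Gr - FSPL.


Pr = 31.280 + 26.260 + 12.590 - 85.760 = -15.63 dBm

-15.63 dBm


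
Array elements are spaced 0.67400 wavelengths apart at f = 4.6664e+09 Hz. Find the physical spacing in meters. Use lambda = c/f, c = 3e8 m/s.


lambda = c / f = 3.0000e+08 / 4.6664e+09 = 0.06428939 m
d = 0.67400 * 0.06428939 = 0.04333 m

0.04333 m


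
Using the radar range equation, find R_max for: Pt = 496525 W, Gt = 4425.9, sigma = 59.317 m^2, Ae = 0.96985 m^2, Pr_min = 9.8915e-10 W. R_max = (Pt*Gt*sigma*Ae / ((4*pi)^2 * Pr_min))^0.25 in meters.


R^4 = 496525*4425.9*59.317*0.96985 / ((4*pi)^2 * 9.8915e-10) = 8.093653e+17
R_max = 8.093653e+17^0.25 = 29994 m

29994 m


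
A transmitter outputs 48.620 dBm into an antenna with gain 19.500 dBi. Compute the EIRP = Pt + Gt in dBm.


EIRP = Pt + Gt = 48.620 + 19.500 = 68.12 dBm

68.12 dBm


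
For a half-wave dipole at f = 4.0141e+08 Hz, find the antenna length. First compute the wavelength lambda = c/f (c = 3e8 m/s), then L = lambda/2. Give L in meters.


lambda = c / f = 3.0000e+08 / 4.0141e+08 = 0.7473655 m
L = lambda / 2 = 0.7473655 / 2 = 0.3737 m

0.3737 m


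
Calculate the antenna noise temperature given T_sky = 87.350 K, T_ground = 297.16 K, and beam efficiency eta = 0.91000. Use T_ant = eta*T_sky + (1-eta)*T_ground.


T_ant = 0.91000 * 87.350 + (1 - 0.91000) * 297.16 = 106.2 K

106.2 K


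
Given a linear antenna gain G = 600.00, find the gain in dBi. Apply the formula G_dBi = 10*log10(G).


G_dBi = 10 * log10(600.00) = 27.78 dBi

27.78 dBi


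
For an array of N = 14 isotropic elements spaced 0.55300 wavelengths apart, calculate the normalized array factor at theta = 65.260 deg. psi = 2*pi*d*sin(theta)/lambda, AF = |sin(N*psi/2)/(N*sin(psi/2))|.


psi = 2*pi*0.55300*sin(65.260 deg) = 3.155689 rad
AF = |sin(14*3.155689/2) / (14*sin(3.155689/2))| = 7.037e-03

7.037e-03


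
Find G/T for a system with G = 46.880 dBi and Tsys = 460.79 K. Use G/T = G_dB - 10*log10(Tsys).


G/T = 46.880 - 10*log10(460.79) = 46.880 - 26.63503 = 20.24 dB/K

20.24 dB/K


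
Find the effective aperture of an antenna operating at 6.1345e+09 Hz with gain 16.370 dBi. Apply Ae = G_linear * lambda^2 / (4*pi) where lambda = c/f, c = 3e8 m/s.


lambda = c / f = 3.0000e+08 / 6.1345e+09 = 0.04890374 m
G_linear = 10^(16.370/10) = 43.35109
Ae = G_linear * lambda^2 / (4*pi) = 43.35109 * 0.04890374^2 / (4*pi) = 8.250e-03 m^2

8.250e-03 m^2


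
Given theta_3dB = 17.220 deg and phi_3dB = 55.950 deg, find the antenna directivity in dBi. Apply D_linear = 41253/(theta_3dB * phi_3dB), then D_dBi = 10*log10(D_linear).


D_linear = 41253 / (17.220 * 55.950) = 42.81760
D_dBi = 10 * log10(42.81760) = 16.32 dBi

16.32 dBi


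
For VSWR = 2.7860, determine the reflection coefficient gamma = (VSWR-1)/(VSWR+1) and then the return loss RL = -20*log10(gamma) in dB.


gamma = (2.7860 - 1) / (2.7860 + 1) = 0.4717380
RL = -20 * log10(0.4717380) = 6.526 dB

6.526 dB


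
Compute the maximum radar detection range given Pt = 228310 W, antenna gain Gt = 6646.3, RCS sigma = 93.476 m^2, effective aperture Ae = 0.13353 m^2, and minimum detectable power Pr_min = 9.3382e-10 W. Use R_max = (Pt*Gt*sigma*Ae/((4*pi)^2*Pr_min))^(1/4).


R^4 = 228310*6646.3*93.476*0.13353 / ((4*pi)^2 * 9.3382e-10) = 1.284402e+17
R_max = 1.284402e+17^0.25 = 18931 m

18931 m


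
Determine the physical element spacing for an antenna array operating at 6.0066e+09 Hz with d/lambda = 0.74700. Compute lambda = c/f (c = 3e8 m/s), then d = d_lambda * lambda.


lambda = c / f = 3.0000e+08 / 6.0066e+09 = 0.04994506 m
d = 0.74700 * 0.04994506 = 0.03731 m

0.03731 m


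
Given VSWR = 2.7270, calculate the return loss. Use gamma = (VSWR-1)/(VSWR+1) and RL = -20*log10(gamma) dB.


gamma = (2.7270 - 1) / (2.7270 + 1) = 0.4633754
RL = -20 * log10(0.4633754) = 6.681 dB

6.681 dB


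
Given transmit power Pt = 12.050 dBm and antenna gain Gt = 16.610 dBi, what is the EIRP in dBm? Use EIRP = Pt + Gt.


EIRP = Pt + Gt = 12.050 + 16.610 = 28.66 dBm

28.66 dBm


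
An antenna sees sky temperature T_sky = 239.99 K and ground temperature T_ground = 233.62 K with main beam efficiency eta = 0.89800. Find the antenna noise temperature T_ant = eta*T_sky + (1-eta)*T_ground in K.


T_ant = 0.89800 * 239.99 + (1 - 0.89800) * 233.62 = 239.3 K

239.3 K


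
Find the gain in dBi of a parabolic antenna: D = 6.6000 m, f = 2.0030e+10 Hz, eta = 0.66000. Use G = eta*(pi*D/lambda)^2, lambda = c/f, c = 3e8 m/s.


lambda = c / f = 3.0000e+08 / 2.0030e+10 = 0.01497753 m
G_linear = 0.66000 * (pi * 6.6000 / 0.01497753)^2 = 1.264885e+06
G_dBi = 10 * log10(1.264885e+06) = 61.02 dBi

61.02 dBi


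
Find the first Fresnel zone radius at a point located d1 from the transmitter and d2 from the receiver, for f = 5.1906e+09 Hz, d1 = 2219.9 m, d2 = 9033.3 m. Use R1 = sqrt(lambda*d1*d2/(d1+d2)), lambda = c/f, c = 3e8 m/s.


lambda = c / f = 3.0000e+08 / 5.1906e+09 = 0.05779679 m
R1 = sqrt(0.05779679 * 2219.9 * 9033.3 / (2219.9 + 9033.3)) = 10.15 m

10.15 m


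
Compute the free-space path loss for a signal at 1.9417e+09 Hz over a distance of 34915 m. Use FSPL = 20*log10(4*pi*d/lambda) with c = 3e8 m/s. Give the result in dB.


lambda = c / f = 3.0000e+08 / 1.9417e+09 = 0.1545038 m
FSPL = 20 * log10(4*pi*34915/0.1545038) = 129.1 dB

129.1 dB


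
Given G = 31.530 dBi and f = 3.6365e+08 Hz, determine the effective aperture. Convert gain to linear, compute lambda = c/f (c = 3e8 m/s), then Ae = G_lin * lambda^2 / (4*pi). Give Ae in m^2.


lambda = c / f = 3.0000e+08 / 3.6365e+08 = 0.8249691 m
G_linear = 10^(31.530/10) = 1422.329
Ae = G_linear * lambda^2 / (4*pi) = 1422.329 * 0.8249691^2 / (4*pi) = 77.03 m^2

77.03 m^2
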